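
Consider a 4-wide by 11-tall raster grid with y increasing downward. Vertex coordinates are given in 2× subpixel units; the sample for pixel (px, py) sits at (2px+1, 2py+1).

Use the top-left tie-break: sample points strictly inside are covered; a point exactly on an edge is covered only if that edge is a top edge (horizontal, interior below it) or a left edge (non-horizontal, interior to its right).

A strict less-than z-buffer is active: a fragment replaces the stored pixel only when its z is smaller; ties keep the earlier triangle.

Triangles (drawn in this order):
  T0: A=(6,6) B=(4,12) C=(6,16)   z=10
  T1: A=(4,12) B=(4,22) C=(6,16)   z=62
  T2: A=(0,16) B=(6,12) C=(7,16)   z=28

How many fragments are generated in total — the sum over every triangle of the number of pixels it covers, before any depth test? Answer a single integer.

T0:
  2·area = 20  (B↔C swapped to make it positive)
  edge (6, 6)→(6, 16): d=(0,10) right/bottom  bias=-1
  edge (6, 16)→(4, 12): d=(-2,-4) top-left  bias=+0
  edge (4, 12)→(6, 6): d=(2,-6) top-left  bias=+0
    (3,1)@(7, 3): e=[-10,30,0] → .  [on edge]
    (2,4)@(5, 9): e=[10,10,0] → X  [on edge]
    (3,4)@(7, 9): e=[-10,18,12] → .
    (2,5)@(5, 11): e=[10,6,4] → X
    (3,5)@(7, 11): e=[-10,14,16] → .
    (2,6)@(5, 13): e=[10,2,8] → X
    (3,6)@(7, 13): e=[-10,10,20] → .
    (1,7)@(3, 15): e=[30,-10,0] → .  [on edge]
    (2,7)@(5, 15): e=[10,-2,12] → .
    (0,10)@(1, 21): e=[50,-30,0] → .  [on edge]
  covered (3 px):
    . . . .
    . . . .
    . . . .
    . . . .
    . . X .
    . . X .
    . . X .
    . . . .
    . . . .
    . . . .
    . . . .
T1:
  2·area = 20  (B↔C swapped to make it positive)
  edge (4, 12)→(6, 16): d=(2,4) right/bottom  bias=-1
  edge (6, 16)→(4, 22): d=(-2,6) right/bottom  bias=-1
  edge (4, 22)→(4, 12): d=(0,-10) top-left  bias=+0
    (3,6)@(7, 13): e=[-10,0,30] → .  [on edge]
    (2,7)@(5, 15): e=[2,8,10] → X
    (3,7)@(7, 15): e=[-6,-4,30] → .
    (2,8)@(5, 17): e=[6,4,10] → X
    (3,8)@(7, 17): e=[-2,-8,30] → .
    (2,9)@(5, 19): e=[10,0,10] → .  [on edge]
  covered (2 px):
    . . . .
    . . . .
    . . . .
    . . . .
    . . . .
    . . . .
    . . . .
    . . X .
    . . X .
    . . . .
    . . . .
T2:
  2·area = 28
  edge (0, 16)→(6, 12): d=(6,-4) top-left  bias=+0
  edge (6, 12)→(7, 16): d=(1,4) right/bottom  bias=-1
  edge (7, 16)→(0, 16): d=(-7,0) right/bottom  bias=-1
    (2,6)@(5, 13): e=[2,5,21] → X
    (3,6)@(7, 13): e=[10,-3,21] → .
    (1,7)@(3, 15): e=[6,15,7] → X
    (3,7)@(7, 15): e=[22,-1,7] → .
    (1,8)@(3, 17): e=[18,17,-7] → .
    (2,8)@(5, 17): e=[26,9,-7] → .
  covered (3 px):
    . . . .
    . . . .
    . . . .
    . . . .
    . . . .
    . . . .
    . . X .
    . X X .
    . . . .
    . . . .
    . . . .

Final: 8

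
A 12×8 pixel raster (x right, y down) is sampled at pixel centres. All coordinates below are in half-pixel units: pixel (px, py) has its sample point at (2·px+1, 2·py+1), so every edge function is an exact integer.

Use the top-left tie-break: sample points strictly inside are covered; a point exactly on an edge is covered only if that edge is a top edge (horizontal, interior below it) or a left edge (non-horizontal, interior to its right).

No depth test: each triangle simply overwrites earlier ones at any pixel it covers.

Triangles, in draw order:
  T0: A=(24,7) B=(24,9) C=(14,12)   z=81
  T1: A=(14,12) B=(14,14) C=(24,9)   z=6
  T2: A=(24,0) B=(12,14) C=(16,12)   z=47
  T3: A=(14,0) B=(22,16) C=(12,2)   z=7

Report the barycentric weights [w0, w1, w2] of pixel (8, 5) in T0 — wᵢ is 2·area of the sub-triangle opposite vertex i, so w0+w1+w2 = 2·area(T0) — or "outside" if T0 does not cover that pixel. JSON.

T0:
  2·area = 20
  edge (24, 7)→(24, 9): d=(0,2) right/bottom  bias=-1
  edge (24, 9)→(14, 12): d=(-10,3) right/bottom  bias=-1
  edge (14, 12)→(24, 7): d=(10,-5) top-left  bias=+0
    (10,4)@(21, 9): e=[6,9,5] → #
    (11,4)@(23, 9): e=[2,3,15] → #
    (8,5)@(17, 11): e=[14,1,5] → #
    (9,5)@(19, 11): e=[10,-5,15] → ·
    (10,5)@(21, 11): e=[6,-11,25] → ·
    (11,5)@(23, 11): e=[2,-17,35] → ·
    (8,6)@(17, 13): e=[14,-19,25] → ·
  covered (3 px):
    · · · · · · · · · · · ·
    · · · · · · · · · · · ·
    · · · · · · · · · · · ·
    · · · · · · · · · · · ·
    · · · · · · · · · · # #
    · · · · · · · · # · · ·
    · · · · · · · · · · · ·
    · · · · · · · · · · · ·
T1:
  2·area = 20  (B↔C swapped to make it positive)
  edge (14, 12)→(24, 9): d=(10,-3) top-left  bias=+0
  edge (24, 9)→(14, 14): d=(-10,5) right/bottom  bias=-1
  edge (14, 14)→(14, 12): d=(0,-2) top-left  bias=+0
    (9,5)@(19, 11): e=[5,5,10] → #
    (10,5)@(21, 11): e=[11,-5,14] → ·
    (7,6)@(15, 13): e=[13,5,2] → #
    (8,6)@(17, 13): e=[19,-5,6] → ·
    (9,6)@(19, 13): e=[25,-15,10] → ·
    (7,7)@(15, 15): e=[33,-15,2] → ·
  covered (2 px):
    · · · · · · · · · · · ·
    · · · · · · · · · · · ·
    · · · · · · · · · · · ·
    · · · · · · · · · · · ·
    · · · · · · · · · · · ·
    · · · · · · · · · # · ·
    · · · · · · · # · · · ·
    · · · · · · · · · · · ·
T2:
  2·area = 32  (B↔C swapped to make it positive)
  edge (24, 0)→(16, 12): d=(-8,12) right/bottom  bias=-1
  edge (16, 12)→(12, 14): d=(-4,2) right/bottom  bias=-1
  edge (12, 14)→(24, 0): d=(12,-14) top-left  bias=+0
    (9,3)@(19, 7): e=[4,14,14] → #
    (10,3)@(21, 7): e=[-20,10,42] → ·
    (8,4)@(17, 9): e=[12,10,10] → #
    (9,4)@(19, 9): e=[-12,6,38] → ·
    (7,5)@(15, 11): e=[20,6,6] → #
    (8,5)@(17, 11): e=[-4,2,34] → ·
    (6,6)@(13, 13): e=[28,2,2] → #
    (7,6)@(15, 13): e=[4,-2,30] → ·
    (6,7)@(13, 15): e=[12,-6,26] → ·
  covered (4 px):
    · · · · · · · · · · · ·
    · · · · · · · · · · · ·
    · · · · · · · · · · · ·
    · · · · · · · · · # · ·
    · · · · · · · · # · · ·
    · · · · · · · # · · · ·
    · · · · · · # · · · · ·
    · · · · · · · · · · · ·
T3:
  2·area = 48
  edge (14, 0)→(22, 16): d=(8,16) right/bottom  bias=-1
  edge (22, 16)→(12, 2): d=(-10,-14) top-left  bias=+0
  edge (12, 2)→(14, 0): d=(2,-2) top-left  bias=+0
    (6,0)@(13, 1): e=[24,24,0] → #  [on edge]
    (7,0)@(15, 1): e=[-8,52,4] → ·
    (5,1)@(11, 3): e=[72,-24,0] → ·  [on edge]
    (6,1)@(13, 3): e=[40,4,4] → #
    (7,1)@(15, 3): e=[8,32,8] → #
    (8,1)@(17, 3): e=[-24,60,12] → ·
    (4,2)@(9, 5): e=[120,-72,0] → ·  [on edge]
    (6,2)@(13, 5): e=[56,-16,8] → ·
    (7,2)@(15, 5): e=[24,12,12] → #
    (8,2)@(17, 5): e=[-8,40,16] → ·
    (3,3)@(7, 7): e=[168,-120,0] → ·  [on edge]
    (7,3)@(15, 7): e=[40,-8,16] → ·
    (2,4)@(5, 9): e=[216,-168,0] → ·  [on edge]
    (8,4)@(17, 9): e=[24,0,24] → #  [on edge]
    (1,5)@(3, 11): e=[264,-216,0] → ·  [on edge]
    (0,6)@(1, 13): e=[312,-264,0] → ·  [on edge]
  covered (7 px):
    · · · · · · # · · · · ·
    · · · · · · # # · · · ·
    · · · · · · · # · · · ·
    · · · · · · · · # · · ·
    · · · · · · · · # · · ·
    · · · · · · · · · # · ·
    · · · · · · · · · · · ·
    · · · · · · · · · · · ·

Answer: [1,5,14]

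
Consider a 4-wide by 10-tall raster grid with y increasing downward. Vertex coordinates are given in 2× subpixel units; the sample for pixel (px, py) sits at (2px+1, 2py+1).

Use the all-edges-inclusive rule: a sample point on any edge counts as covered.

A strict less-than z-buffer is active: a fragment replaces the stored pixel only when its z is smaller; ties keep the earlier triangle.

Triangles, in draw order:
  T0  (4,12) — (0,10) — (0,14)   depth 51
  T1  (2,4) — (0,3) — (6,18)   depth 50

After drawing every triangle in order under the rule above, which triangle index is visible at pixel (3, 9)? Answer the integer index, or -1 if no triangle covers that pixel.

T0:
  2·area = 16  (B↔C swapped to make it positive)
  edge (4, 12)→(0, 14): d=(-4,2) inclusive
  edge (0, 14)→(0, 10): d=(0,-4) inclusive
  edge (0, 10)→(4, 12): d=(4,2) inclusive
    (0,5)@(1, 11): e=[10,4,2] → #
    (1,5)@(3, 11): e=[6,12,-2] → ·
    (0,6)@(1, 13): e=[2,4,10] → #
    (1,6)@(3, 13): e=[-2,12,6] → ·
    (0,7)@(1, 15): e=[-6,4,18] → ·
  covered (2 px):
    · · · ·
    · · · ·
    · · · ·
    · · · ·
    · · · ·
    # · · ·
    # · · ·
    · · · ·
    · · · ·
    · · · ·
T1:
  2·area = 24  (B↔C swapped to make it positive)
  edge (2, 4)→(6, 18): d=(4,14) inclusive
  edge (6, 18)→(0, 3): d=(-6,-15) inclusive
  edge (0, 3)→(2, 4): d=(2,1) inclusive
    (0,2)@(1, 5): e=[18,3,3] → #
    (1,2)@(3, 5): e=[-10,33,1] → ·
    (0,3)@(1, 7): e=[26,-9,7] → ·
    (1,4)@(3, 9): e=[6,9,9] → #
    (2,4)@(5, 9): e=[-22,39,7] → ·
    (1,5)@(3, 11): e=[14,-3,13] → ·
    (2,7)@(5, 15): e=[2,3,19] → #
    (3,7)@(7, 15): e=[-26,33,17] → ·
    (2,8)@(5, 17): e=[10,-9,23] → ·
  covered (3 px):
    · · · ·
    · · · ·
    # · · ·
    · · · ·
    · # · ·
    · · · ·
    · · · ·
    · · # ·
    · · · ·
    · · · ·

Z-buffer (winner per pixel, '.' = empty):
  . . . .
  . . . .
  1 . . .
  . . . .
  . 1 . .
  0 . . .
  0 . . .
  . . 1 .
  . . . .
  . . . .

Final: -1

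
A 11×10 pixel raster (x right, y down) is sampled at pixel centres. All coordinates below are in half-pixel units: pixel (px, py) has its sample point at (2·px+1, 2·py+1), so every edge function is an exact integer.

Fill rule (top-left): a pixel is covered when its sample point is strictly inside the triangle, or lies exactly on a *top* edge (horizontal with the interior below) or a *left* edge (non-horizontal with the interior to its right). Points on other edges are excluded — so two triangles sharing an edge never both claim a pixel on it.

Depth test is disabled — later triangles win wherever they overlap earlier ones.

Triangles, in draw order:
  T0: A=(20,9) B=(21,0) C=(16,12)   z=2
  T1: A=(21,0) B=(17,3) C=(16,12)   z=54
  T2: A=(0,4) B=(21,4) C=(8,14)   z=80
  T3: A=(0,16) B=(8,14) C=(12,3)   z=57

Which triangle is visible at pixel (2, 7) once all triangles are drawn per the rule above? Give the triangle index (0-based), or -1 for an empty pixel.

T0:
  2·area = 33  (B↔C swapped to make it positive)
  edge (20, 9)→(16, 12): d=(-4,3) right/bottom  bias=-1
  edge (16, 12)→(21, 0): d=(5,-12) top-left  bias=+0
  edge (21, 0)→(20, 9): d=(-1,9) right/bottom  bias=-1
    (9,2)@(19, 5): e=[19,1,13] → X
    (10,2)@(21, 5): e=[13,25,-5] → .
    (9,3)@(19, 7): e=[11,11,11] → X
    (10,3)@(21, 7): e=[5,35,-7] → .
    (9,4)@(19, 9): e=[3,21,9] → X
    (10,4)@(21, 9): e=[-3,45,-9] → .
    (8,5)@(17, 11): e=[1,7,25] → X
    (9,5)@(19, 11): e=[-5,31,7] → .
    (8,6)@(17, 13): e=[-7,17,23] → .
  covered (4 px):
    . . . . . . . . . . .
    . . . . . . . . . . .
    . . . . . . . . . X .
    . . . . . . . . . X .
    . . . . . . . . . X .
    . . . . . . . . X . .
    . . . . . . . . . . .
    . . . . . . . . . . .
    . . . . . . . . . . .
    . . . . . . . . . . .
T1:
  2·area = 33  (B↔C swapped to make it positive)
  edge (21, 0)→(16, 12): d=(-5,12) right/bottom  bias=-1
  edge (16, 12)→(17, 3): d=(1,-9) top-left  bias=+0
  edge (17, 3)→(21, 0): d=(4,-3) top-left  bias=+0
    (8,1)@(17, 3): e=[33,0,0] → X  [on edge]
    (9,1)@(19, 3): e=[9,18,6] → X
    (10,1)@(21, 3): e=[-15,36,12] → .
    (8,2)@(17, 5): e=[23,2,8] → X
    (9,2)@(19, 5): e=[-1,20,14] → .
    (8,3)@(17, 7): e=[13,4,16] → X
    (9,3)@(19, 7): e=[-11,22,22] → .
    (4,4)@(9, 9): e=[99,-66,0] → .  [on edge]
    (8,4)@(17, 9): e=[3,6,24] → X
    (9,4)@(19, 9): e=[-21,24,30] → .
    (8,5)@(17, 11): e=[-7,8,32] → .
    (0,7)@(1, 15): e=[165,-132,0] → .  [on edge]
  covered (5 px):
    . . . . . . . . . . .
    . . . . . . . . X X .
    . . . . . . . . X . .
    . . . . . . . . X . .
    . . . . . . . . X . .
    . . . . . . . . . . .
    . . . . . . . . . . .
    . . . . . . . . . . .
    . . . . . . . . . . .
    . . . . . . . . . . .
T2:
  2·area = 210
  edge (0, 4)→(21, 4): d=(21,0) top-left  bias=+0
  edge (21, 4)→(8, 14): d=(-13,10) right/bottom  bias=-1
  edge (8, 14)→(0, 4): d=(-8,-10) top-left  bias=+0
    (0,2)@(1, 5): e=[21,187,2] → X
    (1,2)@(3, 5): e=[21,167,22] → X
    (2,2)@(5, 5): e=[21,147,42] → X
    (3,2)@(7, 5): e=[21,127,62] → X
    (4,2)@(9, 5): e=[21,107,82] → X
    (5,2)@(11, 5): e=[21,87,102] → X
    (6,2)@(13, 5): e=[21,67,122] → X
    (7,2)@(15, 5): e=[21,47,142] → X
    (8,2)@(17, 5): e=[21,27,162] → X
    (9,2)@(19, 5): e=[21,7,182] → X
    (10,2)@(21, 5): e=[21,-13,202] → .
    (0,3)@(1, 7): e=[63,161,-14] → .
  covered (27 px):
    . . . . . . . . . . .
    . . . . . . . . . . .
    X X X X X X X X X X .
    . X X X X X X X X . .
    . . X X X X X . . . .
    . . . X X X . . . . .
    . . . . X . . . . . .
    . . . . . . . . . . .
    . . . . . . . . . . .
    . . . . . . . . . . .
T3:
  2·area = 80  (B↔C swapped to make it positive)
  edge (0, 16)→(12, 3): d=(12,-13) top-left  bias=+0
  edge (12, 3)→(8, 14): d=(-4,11) right/bottom  bias=-1
  edge (8, 14)→(0, 16): d=(-8,2) right/bottom  bias=-1
    (5,2)@(11, 5): e=[11,3,66] → X
    (6,2)@(13, 5): e=[37,-19,62] → .
    (4,3)@(9, 7): e=[9,17,54] → X
    (5,3)@(11, 7): e=[35,-5,50] → .
    (3,4)@(7, 9): e=[7,31,42] → X
    (5,4)@(11, 9): e=[59,-13,34] → .
    (2,5)@(5, 11): e=[5,45,30] → X
    (5,5)@(11, 11): e=[83,-21,18] → .
    (1,6)@(3, 13): e=[3,59,18] → X
    (4,6)@(9, 13): e=[81,-7,6] → .
    (0,7)@(1, 15): e=[1,73,6] → X
    (2,7)@(5, 15): e=[53,29,-2] → .
  covered (12 px):
    . . . . . . . . . . .
    . . . . . . . . . . .
    . . . . . X . . . . .
    . . . . X . . . . . .
    . . . X X . . . . . .
    . . X X X . . . . . .
    . X X X . . . . . . .
    X X . . . . . . . . .
    . . . . . . . . . . .
    . . . . . . . . . . .

Z-buffer (winner per pixel, '.' = empty):
  . . . . . . . . . . .
  . . . . . . . . 1 1 .
  2 2 2 2 2 3 2 2 2 2 .
  . 2 2 2 3 2 2 2 2 0 .
  . . 2 3 3 2 2 . 1 0 .
  . . 3 3 3 2 . . 0 . .
  . 3 3 3 2 . . . . . .
  3 3 . . . . . . . . .
  . . . . . . . . . . .
  . . . . . . . . . . .

Result: -1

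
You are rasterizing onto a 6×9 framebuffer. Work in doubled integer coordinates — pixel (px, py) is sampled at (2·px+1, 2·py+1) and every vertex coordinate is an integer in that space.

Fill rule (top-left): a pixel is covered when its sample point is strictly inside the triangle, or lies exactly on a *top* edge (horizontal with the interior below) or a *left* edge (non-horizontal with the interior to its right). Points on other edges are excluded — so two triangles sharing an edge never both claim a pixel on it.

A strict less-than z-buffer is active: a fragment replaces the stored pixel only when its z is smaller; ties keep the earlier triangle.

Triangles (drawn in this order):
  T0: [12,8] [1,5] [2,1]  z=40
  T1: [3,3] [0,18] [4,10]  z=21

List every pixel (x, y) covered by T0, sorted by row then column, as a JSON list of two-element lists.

T0:
  2·area = 47
  edge (12, 8)→(1, 5): d=(-11,-3) top-left  bias=+0
  edge (1, 5)→(2, 1): d=(1,-4) top-left  bias=+0
  edge (2, 1)→(12, 8): d=(10,7) right/bottom  bias=-1
    (1,1)@(3, 3): e=[28,6,13] → X
    (2,1)@(5, 3): e=[34,14,-1] → .
    (0,2)@(1, 5): e=[0,0,47] → X  [on edge]
    (2,2)@(5, 5): e=[12,16,19] → X
    (3,2)@(7, 5): e=[18,24,5] → X
    (4,2)@(9, 5): e=[24,32,-9] → .
    (0,3)@(1, 7): e=[-22,2,67] → .
    (1,3)@(3, 7): e=[-16,10,53] → .
    (2,3)@(5, 7): e=[-10,18,39] → .
    (3,3)@(7, 7): e=[-4,26,25] → .
    (4,3)@(9, 7): e=[2,34,11] → X
    (5,3)@(11, 7): e=[8,42,-3] → .
  covered (6 px):
    . . . . . .
    . X . . . .
    X X X X . .
    . . . . X .
    . . . . . .
    . . . . . .
    . . . . . .
    . . . . . .
    . . . . . .
T1:
  2·area = 36  (B↔C swapped to make it positive)
  edge (3, 3)→(4, 10): d=(1,7) right/bottom  bias=-1
  edge (4, 10)→(0, 18): d=(-4,8) right/bottom  bias=-1
  edge (0, 18)→(3, 3): d=(3,-15) top-left  bias=+0
    (1,1)@(3, 3): e=[0,36,0] → .  [on edge]
    (1,2)@(3, 5): e=[2,28,6] → X
    (2,2)@(5, 5): e=[-12,12,36] → .
    (1,3)@(3, 7): e=[4,20,12] → X
    (2,3)@(5, 7): e=[-10,4,42] → .
    (1,4)@(3, 9): e=[6,12,18] → X
    (2,4)@(5, 9): e=[-8,-4,48] → .
    (1,5)@(3, 11): e=[8,4,24] → X
    (2,5)@(5, 11): e=[-6,-12,54] → .
    (0,6)@(1, 13): e=[24,12,0] → X  [on edge]
    (1,6)@(3, 13): e=[10,-4,30] → .
    (0,7)@(1, 15): e=[26,4,6] → X
    (2,8)@(5, 17): e=[0,-36,72] → .  [on edge]
  covered (6 px):
    . . . . . .
    . . . . . .
    . X . . . .
    . X . . . .
    . X . . . .
    . X . . . .
    X . . . . .
    X . . . . .
    . . . . . .

Answer: [[1,1],[0,2],[1,2],[2,2],[3,2],[4,3]]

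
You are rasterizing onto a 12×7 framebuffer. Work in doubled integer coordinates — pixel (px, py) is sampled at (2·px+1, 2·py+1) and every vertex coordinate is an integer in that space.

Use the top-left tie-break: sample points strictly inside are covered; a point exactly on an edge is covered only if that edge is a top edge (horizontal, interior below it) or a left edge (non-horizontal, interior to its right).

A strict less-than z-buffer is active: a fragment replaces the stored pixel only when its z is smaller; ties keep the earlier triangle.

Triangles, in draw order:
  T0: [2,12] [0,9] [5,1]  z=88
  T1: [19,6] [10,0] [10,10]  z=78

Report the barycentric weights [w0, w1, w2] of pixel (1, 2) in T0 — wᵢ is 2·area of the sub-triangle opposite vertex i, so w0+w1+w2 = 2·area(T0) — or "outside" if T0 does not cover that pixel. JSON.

T0:
  2·area = 31
  edge (2, 12)→(0, 9): d=(-2,-3) top-left  bias=+0
  edge (0, 9)→(5, 1): d=(5,-8) top-left  bias=+0
  edge (5, 1)→(2, 12): d=(-3,11) right/bottom  bias=-1
    (2,0)@(5, 1): e=[31,0,0] → ·  [on edge]
    (1,2)@(3, 5): e=[17,4,10] → █
    (2,2)@(5, 5): e=[23,20,-12] → ·
    (1,3)@(3, 7): e=[13,14,4] → █
    (2,3)@(5, 7): e=[19,30,-18] → ·
    (0,4)@(1, 9): e=[3,8,20] → █
    (1,4)@(3, 9): e=[9,24,-2] → ·
    (0,5)@(1, 11): e=[-1,18,14] → ·
  covered (3 px):
    · · · · · · · · · · · ·
    · · · · · · · · · · · ·
    · █ · · · · · · · · · ·
    · █ · · · · · · · · · ·
    █ · · · · · · · · · · ·
    · · · · · · · · · · · ·
    · · · · · · · · · · · ·
T1:
  2·area = 90  (B↔C swapped to make it positive)
  edge (19, 6)→(10, 10): d=(-9,4) right/bottom  bias=-1
  edge (10, 10)→(10, 0): d=(0,-10) top-left  bias=+0
  edge (10, 0)→(19, 6): d=(9,6) right/bottom  bias=-1
    (5,0)@(11, 1): e=[77,10,3] → █
    (6,0)@(13, 1): e=[69,30,-9] → ·
    (5,1)@(11, 3): e=[59,10,21] → █
    (6,1)@(13, 3): e=[51,30,9] → █
    (7,1)@(15, 3): e=[43,50,-3] → ·
    (5,2)@(11, 5): e=[41,10,39] → █
    (7,2)@(15, 5): e=[25,50,15] → █
    (8,2)@(17, 5): e=[17,70,3] → █
    (9,2)@(19, 5): e=[9,90,-9] → ·
    (5,3)@(11, 7): e=[23,10,57] → █
    (8,3)@(17, 7): e=[-1,70,21] → ·
    (5,4)@(11, 9): e=[5,10,75] → █
  covered (11 px):
    · · · · · █ · · · · · ·
    · · · · · █ █ · · · · ·
    · · · · · █ █ █ █ · · ·
    · · · · · █ █ █ · · · ·
    · · · · · █ · · · · · ·
    · · · · · · · · · · · ·
    · · · · · · · · · · · ·

Answer: [4,10,17]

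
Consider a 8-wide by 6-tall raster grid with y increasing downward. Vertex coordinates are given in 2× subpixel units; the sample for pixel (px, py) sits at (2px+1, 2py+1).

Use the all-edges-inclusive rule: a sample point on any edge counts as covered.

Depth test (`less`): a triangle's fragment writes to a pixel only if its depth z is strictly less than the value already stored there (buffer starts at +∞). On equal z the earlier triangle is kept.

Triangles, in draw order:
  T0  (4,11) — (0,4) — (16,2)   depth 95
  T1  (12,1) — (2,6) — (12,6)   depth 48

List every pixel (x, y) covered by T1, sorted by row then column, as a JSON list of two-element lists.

T0:
  2·area = 120
  edge (4, 11)→(0, 4): d=(-4,-7) inclusive
  edge (0, 4)→(16, 2): d=(16,-2) inclusive
  edge (16, 2)→(4, 11): d=(-12,9) inclusive
    (4,1)@(9, 3): e=[67,2,51] → #
    (5,1)@(11, 3): e=[81,6,33] → #
    (6,1)@(13, 3): e=[95,10,15] → #
    (7,1)@(15, 3): e=[109,14,-3] → ·
    (0,2)@(1, 5): e=[3,18,99] → #
    (1,2)@(3, 5): e=[17,22,81] → #
    (2,2)@(5, 5): e=[31,26,63] → #
    (3,2)@(7, 5): e=[45,30,45] → #
    (6,2)@(13, 5): e=[87,42,-9] → ·
    (0,3)@(1, 7): e=[-5,50,75] → ·
    (1,3)@(3, 7): e=[9,54,57] → #
    (5,3)@(11, 7): e=[65,70,-15] → ·
  covered (15 px):
    · · · · · · · ·
    · · · · # # # ·
    # # # # # # · ·
    · # # # # · · ·
    · # # · · · · ·
    · · · · · · · ·
T1:
  2·area = 50  (B↔C swapped to make it positive)
  edge (12, 1)→(12, 6): d=(0,5) inclusive
  edge (12, 6)→(2, 6): d=(-10,0) inclusive
  edge (2, 6)→(12, 1): d=(10,-5) inclusive
    (4,1)@(9, 3): e=[15,30,5] → #
    (5,1)@(11, 3): e=[5,30,15] → #
    (6,1)@(13, 3): e=[-5,30,25] → ·
    (2,2)@(5, 5): e=[35,10,5] → #
    (3,2)@(7, 5): e=[25,10,15] → #
    (6,2)@(13, 5): e=[-5,10,45] → ·
    (2,3)@(5, 7): e=[35,-10,25] → ·
    (3,3)@(7, 7): e=[25,-10,35] → ·
    (4,3)@(9, 7): e=[15,-10,45] → ·
    (5,3)@(11, 7): e=[5,-10,55] → ·
  covered (6 px):
    · · · · · · · ·
    · · · · # # · ·
    · · # # # # · ·
    · · · · · · · ·
    · · · · · · · ·
    · · · · · · · ·

Result: [[4,1],[5,1],[2,2],[3,2],[4,2],[5,2]]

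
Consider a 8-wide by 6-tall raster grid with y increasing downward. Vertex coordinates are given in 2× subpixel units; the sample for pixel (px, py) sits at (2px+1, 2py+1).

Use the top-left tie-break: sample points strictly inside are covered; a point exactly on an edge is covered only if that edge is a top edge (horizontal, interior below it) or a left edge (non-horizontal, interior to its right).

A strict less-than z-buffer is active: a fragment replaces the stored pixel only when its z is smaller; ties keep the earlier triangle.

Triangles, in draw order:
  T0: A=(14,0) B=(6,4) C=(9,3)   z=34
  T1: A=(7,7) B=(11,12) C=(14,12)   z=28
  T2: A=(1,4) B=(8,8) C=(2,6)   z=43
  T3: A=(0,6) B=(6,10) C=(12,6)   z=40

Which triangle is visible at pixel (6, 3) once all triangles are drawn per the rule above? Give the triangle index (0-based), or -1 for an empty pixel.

T0:
  2·area = 4  (B↔C swapped to make it positive)
  edge (14, 0)→(9, 3): d=(-5,3) right/bottom  bias=-1
  edge (9, 3)→(6, 4): d=(-3,1) right/bottom  bias=-1
  edge (6, 4)→(14, 0): d=(8,-4) top-left  bias=+0
    (7,0)@(15, 1): e=[-8,0,12] → ·  [on edge]
    (4,1)@(9, 3): e=[0,0,4] → ·  [on edge]
    (1,2)@(3, 5): e=[8,0,-4] → ·  [on edge]
  covered (0 px):
    · · · · · · · ·
    · · · · · · · ·
    · · · · · · · ·
    · · · · · · · ·
    · · · · · · · ·
    · · · · · · · ·
T1:
  2·area = 15  (B↔C swapped to make it positive)
  edge (7, 7)→(14, 12): d=(7,5) right/bottom  bias=-1
  edge (14, 12)→(11, 12): d=(-3,0) right/bottom  bias=-1
  edge (11, 12)→(7, 7): d=(-4,-5) top-left  bias=+0
    (3,3)@(7, 7): e=[0,15,0] → ·  [on edge]
    (4,4)@(9, 9): e=[4,9,2] → █
    (5,4)@(11, 9): e=[-6,9,12] → ·
    (4,5)@(9, 11): e=[18,3,-6] → ·
    (5,5)@(11, 11): e=[8,3,4] → █
    (6,5)@(13, 11): e=[-2,3,14] → ·
  covered (2 px):
    · · · · · · · ·
    · · · · · · · ·
    · · · · · · · ·
    · · · · · · · ·
    · · · · █ · · ·
    · · · · · █ · ·
T2:
  2·area = 10
  edge (1, 4)→(8, 8): d=(7,4) right/bottom  bias=-1
  edge (8, 8)→(2, 6): d=(-6,-2) top-left  bias=+0
  edge (2, 6)→(1, 4): d=(-1,-2) top-left  bias=+0
    (2,3)@(5, 7): e=[5,0,5] → █  [on edge]
    (3,3)@(7, 7): e=[-3,4,9] → ·
    (2,4)@(5, 9): e=[19,-12,3] → ·
    (5,4)@(11, 9): e=[-5,0,15] → ·  [on edge]
  covered (1 px):
    · · · · · · · ·
    · · · · · · · ·
    · · · · · · · ·
    · · █ · · · · ·
    · · · · · · · ·
    · · · · · · · ·
T3:
  2·area = 48  (B↔C swapped to make it positive)
  edge (0, 6)→(12, 6): d=(12,0) top-left  bias=+0
  edge (12, 6)→(6, 10): d=(-6,4) right/bottom  bias=-1
  edge (6, 10)→(0, 6): d=(-6,-4) top-left  bias=+0
    (1,3)@(3, 7): e=[12,30,6] → █
    (2,3)@(5, 7): e=[12,22,14] → █
    (3,3)@(7, 7): e=[12,14,22] → █
    (4,3)@(9, 7): e=[12,6,30] → █
    (5,3)@(11, 7): e=[12,-2,38] → ·
    (1,4)@(3, 9): e=[36,18,-6] → ·
    (2,4)@(5, 9): e=[36,10,2] → █
    (4,4)@(9, 9): e=[36,-6,18] → ·
    (2,5)@(5, 11): e=[60,-2,-10] → ·
    (3,5)@(7, 11): e=[60,-10,-2] → ·
  covered (6 px):
    · · · · · · · ·
    · · · · · · · ·
    · · · · · · · ·
    · █ █ █ █ · · ·
    · · █ █ · · · ·
    · · · · · · · ·

Z-buffer (winner per pixel, '.' = empty):
  . . . . . . . .
  . . . . . . . .
  . . . . . . . .
  . 3 3 3 3 . . .
  . . 3 3 1 . . .
  . . . . . 1 . .

Final: -1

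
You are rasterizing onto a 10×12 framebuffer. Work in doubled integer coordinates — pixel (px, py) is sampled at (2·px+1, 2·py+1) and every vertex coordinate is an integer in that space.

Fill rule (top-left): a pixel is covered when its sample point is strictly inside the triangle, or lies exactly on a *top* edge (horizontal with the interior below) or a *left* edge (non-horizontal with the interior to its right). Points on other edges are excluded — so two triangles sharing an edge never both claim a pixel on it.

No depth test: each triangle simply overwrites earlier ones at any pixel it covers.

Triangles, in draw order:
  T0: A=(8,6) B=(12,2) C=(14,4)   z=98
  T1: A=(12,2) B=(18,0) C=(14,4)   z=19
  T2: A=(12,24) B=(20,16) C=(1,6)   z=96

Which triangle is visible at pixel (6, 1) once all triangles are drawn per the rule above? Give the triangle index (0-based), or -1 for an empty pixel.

T0:
  2·area = 16
  edge (8, 6)→(12, 2): d=(4,-4) top-left  bias=+0
  edge (12, 2)→(14, 4): d=(2,2) right/bottom  bias=-1
  edge (14, 4)→(8, 6): d=(-6,2) right/bottom  bias=-1
    (5,0)@(11, 1): e=[-8,0,24] → ·  [on edge]
    (6,0)@(13, 1): e=[0,-4,20] → ·  [on edge]
    (5,1)@(11, 3): e=[0,4,12] → #  [on edge]
    (6,1)@(13, 3): e=[8,0,8] → ·  [on edge]
    (8,1)@(17, 3): e=[24,-8,0] → ·  [on edge]
    (4,2)@(9, 5): e=[0,12,4] → #  [on edge]
    (5,2)@(11, 5): e=[8,8,0] → ·  [on edge]
    (7,2)@(15, 5): e=[24,0,-8] → ·  [on edge]
    (2,3)@(5, 7): e=[-8,24,0] → ·  [on edge]
    (3,3)@(7, 7): e=[0,20,-4] → ·  [on edge]
    (4,3)@(9, 7): e=[8,16,-8] → ·
    (8,3)@(17, 7): e=[40,0,-24] → ·  [on edge]
    (2,4)@(5, 9): e=[0,28,-12] → ·  [on edge]
    (9,4)@(19, 9): e=[56,0,-40] → ·  [on edge]
    (1,5)@(3, 11): e=[0,36,-20] → ·  [on edge]
    (0,6)@(1, 13): e=[0,44,-28] → ·  [on edge]
  covered (2 px):
    · · · · · · · · · ·
    · · · · · # · · · ·
    · · · · # · · · · ·
    · · · · · · · · · ·
    · · · · · · · · · ·
    · · · · · · · · · ·
    · · · · · · · · · ·
    · · · · · · · · · ·
    · · · · · · · · · ·
    · · · · · · · · · ·
    · · · · · · · · · ·
    · · · · · · · · · ·
T1:
  2·area = 16
  edge (12, 2)→(18, 0): d=(6,-2) top-left  bias=+0
  edge (18, 0)→(14, 4): d=(-4,4) right/bottom  bias=-1
  edge (14, 4)→(12, 2): d=(-2,-2) top-left  bias=+0
    (5,0)@(11, 1): e=[-8,24,0] → ·  [on edge]
    (7,0)@(15, 1): e=[0,8,8] → #  [on edge]
    (8,0)@(17, 1): e=[4,0,12] → ·  [on edge]
    (4,1)@(9, 3): e=[0,24,-8] → ·  [on edge]
    (6,1)@(13, 3): e=[8,8,0] → #  [on edge]
    (7,1)@(15, 3): e=[12,0,4] → ·  [on edge]
    (1,2)@(3, 5): e=[0,40,-24] → ·  [on edge]
    (6,2)@(13, 5): e=[20,0,-4] → ·  [on edge]
    (7,2)@(15, 5): e=[24,-8,0] → ·  [on edge]
    (5,3)@(11, 7): e=[28,0,-12] → ·  [on edge]
    (8,3)@(17, 7): e=[40,-24,0] → ·  [on edge]
    (4,4)@(9, 9): e=[36,0,-20] → ·  [on edge]
    (9,4)@(19, 9): e=[56,-40,0] → ·  [on edge]
    (3,5)@(7, 11): e=[44,0,-28] → ·  [on edge]
    (2,6)@(5, 13): e=[52,0,-36] → ·  [on edge]
    (1,7)@(3, 15): e=[60,0,-44] → ·  [on edge]
    (0,8)@(1, 17): e=[68,0,-52] → ·  [on edge]
  covered (2 px):
    · · · · · · · # · ·
    · · · · · · # · · ·
    · · · · · · · · · ·
    · · · · · · · · · ·
    · · · · · · · · · ·
    · · · · · · · · · ·
    · · · · · · · · · ·
    · · · · · · · · · ·
    · · · · · · · · · ·
    · · · · · · · · · ·
    · · · · · · · · · ·
    · · · · · · · · · ·
T2:
  2·area = 232  (B↔C swapped to make it positive)
  edge (12, 24)→(1, 6): d=(-11,-18) top-left  bias=+0
  edge (1, 6)→(20, 16): d=(19,10) right/bottom  bias=-1
  edge (20, 16)→(12, 24): d=(-8,8) right/bottom  bias=-1
    (1,4)@(3, 9): e=[3,37,192] → #
    (2,4)@(5, 9): e=[39,17,176] → #
    (3,4)@(7, 9): e=[75,-3,160] → ·
    (1,5)@(3, 11): e=[-19,75,176] → ·
    (2,5)@(5, 11): e=[17,55,160] → #
    (3,5)@(7, 11): e=[53,35,144] → #
    (4,5)@(9, 11): e=[89,15,128] → #
    (5,5)@(11, 11): e=[125,-5,112] → ·
    (2,6)@(5, 13): e=[-5,93,144] → ·
    (3,6)@(7, 13): e=[31,73,128] → #
    (5,6)@(11, 13): e=[103,33,96] → #
    (6,6)@(13, 13): e=[139,13,80] → #
    (9,8)@(19, 17): e=[203,29,0] → ·  [on edge]
    (8,9)@(17, 19): e=[145,87,0] → ·  [on edge]
    (7,10)@(15, 21): e=[87,145,0] → ·  [on edge]
    (6,11)@(13, 23): e=[29,203,0] → ·  [on edge]
  covered (26 px):
    · · · · · · · · · ·
    · · · · · · · · · ·
    · · · · · · · · · ·
    · · · · · · · · · ·
    · # # · · · · · · ·
    · · # # # · · · · ·
    · · · # # # # · · ·
    · · · # # # # # # ·
    · · · · # # # # # ·
    · · · · # # # # · ·
    · · · · · # # · · ·
    · · · · · · · · · ·

Z-buffer (winner per pixel, '.' = empty):
  . . . . . . . 1 . .
  . . . . . 0 1 . . .
  . . . . 0 . . . . .
  . . . . . . . . . .
  . 2 2 . . . . . . .
  . . 2 2 2 . . . . .
  . . . 2 2 2 2 . . .
  . . . 2 2 2 2 2 2 .
  . . . . 2 2 2 2 2 .
  . . . . 2 2 2 2 . .
  . . . . . 2 2 . . .
  . . . . . . . . . .

Result: 1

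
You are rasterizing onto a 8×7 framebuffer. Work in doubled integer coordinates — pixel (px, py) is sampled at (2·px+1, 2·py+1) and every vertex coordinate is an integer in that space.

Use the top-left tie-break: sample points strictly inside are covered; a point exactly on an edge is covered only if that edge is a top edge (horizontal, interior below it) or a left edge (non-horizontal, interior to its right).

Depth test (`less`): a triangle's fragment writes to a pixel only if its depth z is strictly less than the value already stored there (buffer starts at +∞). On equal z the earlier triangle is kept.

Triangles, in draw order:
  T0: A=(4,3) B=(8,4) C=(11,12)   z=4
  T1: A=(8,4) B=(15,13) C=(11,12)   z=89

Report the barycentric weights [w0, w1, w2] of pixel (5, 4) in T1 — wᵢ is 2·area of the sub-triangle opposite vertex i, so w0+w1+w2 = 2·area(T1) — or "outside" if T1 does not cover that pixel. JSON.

T0:
  2·area = 29
  edge (4, 3)→(8, 4): d=(4,1) right/bottom  bias=-1
  edge (8, 4)→(11, 12): d=(3,8) right/bottom  bias=-1
  edge (11, 12)→(4, 3): d=(-7,-9) top-left  bias=+0
    (3,2)@(7, 5): e=[5,11,13] → █
    (4,2)@(9, 5): e=[3,-5,31] → ·
    (3,3)@(7, 7): e=[13,17,-1] → ·
    (4,3)@(9, 7): e=[11,1,17] → █
    (5,3)@(11, 7): e=[9,-15,35] → ·
    (4,4)@(9, 9): e=[19,7,3] → █
    (5,4)@(11, 9): e=[17,-9,21] → ·
    (4,5)@(9, 11): e=[27,13,-11] → ·
  covered (3 px):
    · · · · · · · ·
    · · · · · · · ·
    · · · █ · · · ·
    · · · · █ · · ·
    · · · · █ · · ·
    · · · · · · · ·
    · · · · · · · ·
T1:
  2·area = 29
  edge (8, 4)→(15, 13): d=(7,9) right/bottom  bias=-1
  edge (15, 13)→(11, 12): d=(-4,-1) top-left  bias=+0
  edge (11, 12)→(8, 4): d=(-3,-8) top-left  bias=+0
    (5,4)@(11, 9): e=[8,12,9] → █
    (6,4)@(13, 9): e=[-10,14,25] → ·
    (3,5)@(7, 11): e=[58,0,-29] → ·  [on edge]
    (5,5)@(11, 11): e=[22,4,3] → █
    (6,5)@(13, 11): e=[4,6,19] → █
    (7,5)@(15, 11): e=[-14,8,35] → ·
    (5,6)@(11, 13): e=[36,-4,-3] → ·
    (6,6)@(13, 13): e=[18,-2,13] → ·
    (7,6)@(15, 13): e=[0,0,29] → ·  [on edge]
  covered (3 px):
    · · · · · · · ·
    · · · · · · · ·
    · · · · · · · ·
    · · · · · · · ·
    · · · · · █ · ·
    · · · · · █ █ ·
    · · · · · · · ·

Result: [12,9,8]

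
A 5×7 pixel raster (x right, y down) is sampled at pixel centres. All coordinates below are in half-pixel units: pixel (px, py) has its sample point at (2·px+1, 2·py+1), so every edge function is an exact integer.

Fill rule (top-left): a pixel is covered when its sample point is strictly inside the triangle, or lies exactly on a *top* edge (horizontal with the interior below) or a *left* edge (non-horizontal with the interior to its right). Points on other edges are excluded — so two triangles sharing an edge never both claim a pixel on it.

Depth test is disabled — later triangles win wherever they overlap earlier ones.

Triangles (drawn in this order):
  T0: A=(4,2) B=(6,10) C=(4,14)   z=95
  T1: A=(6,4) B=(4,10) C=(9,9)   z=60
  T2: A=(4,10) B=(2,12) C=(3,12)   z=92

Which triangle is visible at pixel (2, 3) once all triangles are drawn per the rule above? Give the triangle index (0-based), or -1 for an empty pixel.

T0:
  2·area = 24
  edge (4, 2)→(6, 10): d=(2,8) right/bottom  bias=-1
  edge (6, 10)→(4, 14): d=(-2,4) right/bottom  bias=-1
  edge (4, 14)→(4, 2): d=(0,-12) top-left  bias=+0
    (2,3)@(5, 7): e=[2,10,12] → █
    (3,3)@(7, 7): e=[-14,2,36] → ·
    (2,4)@(5, 9): e=[6,6,12] → █
    (3,4)@(7, 9): e=[-10,-2,36] → ·
    (2,5)@(5, 11): e=[10,2,12] → █
    (3,5)@(7, 11): e=[-6,-6,36] → ·
    (2,6)@(5, 13): e=[14,-2,12] → ·
  covered (3 px):
    · · · · ·
    · · · · ·
    · · · · ·
    · · █ · ·
    · · █ · ·
    · · █ · ·
    · · · · ·
T1:
  2·area = 28  (B↔C swapped to make it positive)
  edge (6, 4)→(9, 9): d=(3,5) right/bottom  bias=-1
  edge (9, 9)→(4, 10): d=(-5,1) right/bottom  bias=-1
  edge (4, 10)→(6, 4): d=(2,-6) top-left  bias=+0
    (3,0)@(7, 1): e=[-14,42,0] → ·  [on edge]
    (2,3)@(5, 7): e=[14,14,0] → █  [on edge]
    (3,3)@(7, 7): e=[4,12,12] → █
    (4,3)@(9, 7): e=[-6,10,24] → ·
    (2,4)@(5, 9): e=[20,4,4] → █
    (4,4)@(9, 9): e=[0,0,28] → ·  [on edge]
    (2,5)@(5, 11): e=[26,-6,8] → ·
    (3,5)@(7, 11): e=[16,-8,20] → ·
    (1,6)@(3, 13): e=[42,-14,0] → ·  [on edge]
  covered (4 px):
    · · · · ·
    · · · · ·
    · · · · ·
    · · █ █ ·
    · · █ █ ·
    · · · · ·
    · · · · ·
T2:
  2·area = 2  (B↔C swapped to make it positive)
  edge (4, 10)→(3, 12): d=(-1,2) right/bottom  bias=-1
  edge (3, 12)→(2, 12): d=(-1,0) right/bottom  bias=-1
  edge (2, 12)→(4, 10): d=(2,-2) top-left  bias=+0
    (4,2)@(9, 5): e=[-5,7,0] → ·  [on edge]
    (3,3)@(7, 7): e=[-3,5,0] → ·  [on edge]
    (2,4)@(5, 9): e=[-1,3,0] → ·  [on edge]
    (1,5)@(3, 11): e=[1,1,0] → █  [on edge]
    (2,5)@(5, 11): e=[-3,1,4] → ·
    (0,6)@(1, 13): e=[3,-1,0] → ·  [on edge]
    (1,6)@(3, 13): e=[-1,-1,4] → ·
  covered (1 px):
    · · · · ·
    · · · · ·
    · · · · ·
    · · · · ·
    · · · · ·
    · █ · · ·
    · · · · ·

Z-buffer (winner per pixel, '.' = empty):
  . . . . .
  . . . . .
  . . . . .
  . . 1 1 .
  . . 1 1 .
  . 2 0 . .
  . . . . .

Final: 1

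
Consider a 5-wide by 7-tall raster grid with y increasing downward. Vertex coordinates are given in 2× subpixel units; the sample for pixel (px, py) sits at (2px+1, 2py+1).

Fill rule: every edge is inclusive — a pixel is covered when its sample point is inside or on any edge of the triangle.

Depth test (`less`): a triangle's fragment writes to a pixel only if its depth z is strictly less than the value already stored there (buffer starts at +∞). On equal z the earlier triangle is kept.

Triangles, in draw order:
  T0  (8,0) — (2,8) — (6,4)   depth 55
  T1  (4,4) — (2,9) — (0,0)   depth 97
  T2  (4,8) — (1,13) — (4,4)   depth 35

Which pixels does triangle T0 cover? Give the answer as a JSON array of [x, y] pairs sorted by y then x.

T0:
  2·area = 8  (B↔C swapped to make it positive)
  edge (8, 0)→(6, 4): d=(-2,4) inclusive
  edge (6, 4)→(2, 8): d=(-4,4) inclusive
  edge (2, 8)→(8, 0): d=(6,-8) inclusive
    (4,0)@(9, 1): e=[-6,0,14] → .  [on edge]
    (3,1)@(7, 3): e=[-2,0,10] → .  [on edge]
    (2,2)@(5, 5): e=[2,0,6] → X  [on edge]
    (3,2)@(7, 5): e=[-6,-8,22] → .
    (1,3)@(3, 7): e=[6,0,2] → X  [on edge]
    (2,3)@(5, 7): e=[-2,-8,18] → .
    (0,4)@(1, 9): e=[10,0,-2] → .  [on edge]
    (1,4)@(3, 9): e=[2,-8,14] → .
  covered (2 px):
    . . . . .
    . . . . .
    . . X . .
    . X . . .
    . . . . .
    . . . . .
    . . . . .
T1:
  2·area = 28
  edge (4, 4)→(2, 9): d=(-2,5) inclusive
  edge (2, 9)→(0, 0): d=(-2,-9) inclusive
  edge (0, 0)→(4, 4): d=(4,4) inclusive
    (0,0)@(1, 1): e=[21,7,0] → X  [on edge]
    (1,0)@(3, 1): e=[11,25,-8] → .
    (0,1)@(1, 3): e=[17,3,8] → X
    (1,1)@(3, 3): e=[7,21,0] → X  [on edge]
    (2,1)@(5, 3): e=[-3,39,-8] → .
    (0,2)@(1, 5): e=[13,-1,16] → .
    (1,2)@(3, 5): e=[3,17,8] → X
    (2,2)@(5, 5): e=[-7,35,0] → .  [on edge]
    (1,3)@(3, 7): e=[-1,13,16] → .
    (3,3)@(7, 7): e=[-21,49,0] → .  [on edge]
    (4,4)@(9, 9): e=[-35,63,0] → .  [on edge]
  covered (4 px):
    X . . . .
    X X . . .
    . X . . .
    . . . . .
    . . . . .
    . . . . .
    . . . . .
T2:
  2·area = 12
  edge (4, 8)→(1, 13): d=(-3,5) inclusive
  edge (1, 13)→(4, 4): d=(3,-9) inclusive
  edge (4, 4)→(4, 8): d=(0,4) inclusive
    (2,0)@(5, 1): e=[16,0,-4] → .  [on edge]
    (3,1)@(7, 3): e=[0,24,-12] → .  [on edge]
    (1,3)@(3, 7): e=[8,0,4] → X  [on edge]
    (2,3)@(5, 7): e=[-2,18,-4] → .
    (1,4)@(3, 9): e=[2,6,4] → X
    (2,4)@(5, 9): e=[-8,24,-4] → .
    (1,5)@(3, 11): e=[-4,12,4] → .
    (0,6)@(1, 13): e=[0,0,12] → X  [on edge]
    (1,6)@(3, 13): e=[-10,18,4] → .
  covered (3 px):
    . . . . .
    . . . . .
    . . . . .
    . X . . .
    . X . . .
    . . . . .
    X . . . .

Answer: [[2,2],[1,3]]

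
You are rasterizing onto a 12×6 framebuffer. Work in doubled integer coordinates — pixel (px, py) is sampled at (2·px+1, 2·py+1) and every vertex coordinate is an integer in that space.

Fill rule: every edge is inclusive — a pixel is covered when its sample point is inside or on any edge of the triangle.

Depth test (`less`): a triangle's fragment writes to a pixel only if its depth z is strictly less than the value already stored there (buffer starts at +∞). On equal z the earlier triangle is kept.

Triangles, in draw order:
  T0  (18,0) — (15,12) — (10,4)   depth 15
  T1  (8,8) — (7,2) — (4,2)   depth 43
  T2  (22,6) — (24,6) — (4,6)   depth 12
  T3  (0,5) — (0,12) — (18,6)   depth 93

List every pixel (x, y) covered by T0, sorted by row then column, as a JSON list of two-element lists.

T0:
  2·area = 84
  edge (18, 0)→(15, 12): d=(-3,12) inclusive
  edge (15, 12)→(10, 4): d=(-5,-8) inclusive
  edge (10, 4)→(18, 0): d=(8,-4) inclusive
    (8,0)@(17, 1): e=[9,71,4] → █
    (9,0)@(19, 1): e=[-15,87,12] → ·
    (6,1)@(13, 3): e=[51,29,4] → █
    (7,1)@(15, 3): e=[27,45,12] → █
    (9,1)@(19, 3): e=[-21,77,28] → ·
    (5,2)@(11, 5): e=[69,3,12] → █
    (8,2)@(17, 5): e=[-3,51,36] → ·
    (5,3)@(11, 7): e=[63,-7,28] → ·
    (6,3)@(13, 7): e=[39,9,36] → █
    (8,3)@(17, 7): e=[-9,41,52] → ·
    (6,4)@(13, 9): e=[33,-1,52] → ·
    (7,4)@(15, 9): e=[9,15,60] → █
  covered (11 px):
    · · · · · · · · █ · · ·
    · · · · · · █ █ █ · · ·
    · · · · · █ █ █ · · · ·
    · · · · · · █ █ · · · ·
    · · · · · · · █ · · · ·
    · · · · · · · █ · · · ·
T1:
  2·area = 18  (B↔C swapped to make it positive)
  edge (8, 8)→(4, 2): d=(-4,-6) inclusive
  edge (4, 2)→(7, 2): d=(3,0) inclusive
  edge (7, 2)→(8, 8): d=(1,6) inclusive
    (2,1)@(5, 3): e=[2,3,13] → █
    (3,1)@(7, 3): e=[14,3,1] → █
    (4,1)@(9, 3): e=[26,3,-11] → ·
    (2,2)@(5, 5): e=[-6,9,15] → ·
    (3,2)@(7, 5): e=[6,9,3] → █
    (4,2)@(9, 5): e=[18,9,-9] → ·
    (3,3)@(7, 7): e=[-2,15,5] → ·
  covered (3 px):
    · · · · · · · · · · · ·
    · · █ █ · · · · · · · ·
    · · · █ · · · · · · · ·
    · · · · · · · · · · · ·
    · · · · · · · · · · · ·
    · · · · · · · · · · · ·
T2:
  degenerate (2·area = 0) — covers nothing
T3:
  2·area = 126  (B↔C swapped to make it positive)
  edge (0, 5)→(18, 6): d=(18,1) inclusive
  edge (18, 6)→(0, 12): d=(-18,6) inclusive
  edge (0, 12)→(0, 5): d=(0,-7) inclusive
    (10,2)@(21, 5): e=[-21,0,147] → ·  [on edge]
    (0,3)@(1, 7): e=[35,84,7] → █
    (1,3)@(3, 7): e=[33,72,21] → █
    (2,3)@(5, 7): e=[31,60,35] → █
    (3,3)@(7, 7): e=[29,48,49] → █
    (4,3)@(9, 7): e=[27,36,63] → █
    (5,3)@(11, 7): e=[25,24,77] → █
    (6,3)@(13, 7): e=[23,12,91] → █
    (7,3)@(15, 7): e=[21,0,105] → █  [on edge]
    (8,3)@(17, 7): e=[19,-12,119] → ·
    (0,4)@(1, 9): e=[71,48,7] → █
    (4,4)@(9, 9): e=[63,0,63] → █  [on edge]
    (1,5)@(3, 11): e=[105,0,21] → █  [on edge]
  covered (15 px):
    · · · · · · · · · · · ·
    · · · · · · · · · · · ·
    · · · · · · · · · · · ·
    █ █ █ █ █ █ █ █ · · · ·
    █ █ █ █ █ · · · · · · ·
    █ █ · · · · · · · · · ·

Final: [[8,0],[6,1],[7,1],[8,1],[5,2],[6,2],[7,2],[6,3],[7,3],[7,4],[7,5]]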